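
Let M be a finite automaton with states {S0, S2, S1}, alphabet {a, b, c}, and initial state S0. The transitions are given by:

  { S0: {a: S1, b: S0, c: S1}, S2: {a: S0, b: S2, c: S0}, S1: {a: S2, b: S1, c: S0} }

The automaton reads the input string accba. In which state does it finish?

start at S0
read 'a': S0 → S1
read 'c': S1 → S0
read 'c': S0 → S1
read 'b': S1 → S1
read 'a': S1 → S2

S2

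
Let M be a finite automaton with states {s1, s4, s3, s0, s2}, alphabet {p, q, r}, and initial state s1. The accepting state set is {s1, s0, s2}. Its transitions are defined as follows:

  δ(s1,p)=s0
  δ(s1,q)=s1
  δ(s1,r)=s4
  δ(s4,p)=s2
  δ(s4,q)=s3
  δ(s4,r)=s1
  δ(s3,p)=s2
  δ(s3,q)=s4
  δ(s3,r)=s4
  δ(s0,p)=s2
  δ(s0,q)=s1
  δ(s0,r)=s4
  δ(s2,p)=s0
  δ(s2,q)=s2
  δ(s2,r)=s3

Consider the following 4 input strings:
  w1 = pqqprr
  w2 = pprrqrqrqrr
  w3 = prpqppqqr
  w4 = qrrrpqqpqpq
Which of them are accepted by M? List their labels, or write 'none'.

w1: s1 → s0 → s1 → s1 → s0 → s4 → s1  → end s1, accepted
w2: s1 → s0 → s2 → s3 → s4 → s3 → s4 → s3 → s4 → s3 → s4 → s1  → end s1, accepted
w3: s1 → s0 → s4 → s2 → s2 → s0 → s2 → s2 → s2 → s3  → end s3, rejected
w4: s1 → s1 → s4 → s1 → s4 → s2 → s2 → s2 → s0 → s1 → s0 → s1  → end s1, accepted

w1, w2, w4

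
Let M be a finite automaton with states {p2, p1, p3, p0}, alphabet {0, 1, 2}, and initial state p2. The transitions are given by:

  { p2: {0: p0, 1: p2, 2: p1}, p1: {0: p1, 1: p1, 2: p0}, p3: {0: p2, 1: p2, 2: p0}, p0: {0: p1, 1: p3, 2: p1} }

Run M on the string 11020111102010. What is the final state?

p2 → p2 → p2 → p0 → p1 → p1 → p1 → p1 → p1 → p1 → p1 → p0 → p1 → p1 → p1

p1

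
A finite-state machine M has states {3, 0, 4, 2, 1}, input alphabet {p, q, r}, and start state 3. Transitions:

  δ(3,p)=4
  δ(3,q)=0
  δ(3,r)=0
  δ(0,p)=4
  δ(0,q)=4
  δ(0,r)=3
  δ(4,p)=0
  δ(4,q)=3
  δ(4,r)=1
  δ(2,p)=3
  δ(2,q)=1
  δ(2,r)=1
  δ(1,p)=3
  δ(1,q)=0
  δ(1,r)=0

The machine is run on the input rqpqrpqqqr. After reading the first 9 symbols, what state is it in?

Trace: 3 -r-> 0 -q-> 4 -p-> 0 -q-> 4 -r-> 1 -p-> 3 -q-> 0 -q-> 4 -q-> 3
After 9 symbols: 3.

3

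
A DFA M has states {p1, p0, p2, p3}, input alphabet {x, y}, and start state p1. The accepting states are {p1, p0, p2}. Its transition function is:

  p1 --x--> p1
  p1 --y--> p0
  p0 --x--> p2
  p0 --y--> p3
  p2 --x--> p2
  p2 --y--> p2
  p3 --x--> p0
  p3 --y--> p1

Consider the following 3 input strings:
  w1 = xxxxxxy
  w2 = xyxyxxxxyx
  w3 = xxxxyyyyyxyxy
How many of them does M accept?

2

w1: Trace: p1 -x-> p1 -x-> p1 -x-> p1 -x-> p1 -x-> p1 -x-> p1 -y-> p0  → end p0, accepted
w2: Trace: p1 -x-> p1 -y-> p0 -x-> p2 -y-> p2 -x-> p2 -x-> p2 -x-> p2 -x-> p2 -y-> p2 -x-> p2  → end p2, accepted
w3: Trace: p1 -x-> p1 -x-> p1 -x-> p1 -x-> p1 -y-> p0 -y-> p3 -y-> p1 -y-> p0 -y-> p3 -x-> p0 -y-> p3 -x-> p0 -y-> p3  → end p3, rejected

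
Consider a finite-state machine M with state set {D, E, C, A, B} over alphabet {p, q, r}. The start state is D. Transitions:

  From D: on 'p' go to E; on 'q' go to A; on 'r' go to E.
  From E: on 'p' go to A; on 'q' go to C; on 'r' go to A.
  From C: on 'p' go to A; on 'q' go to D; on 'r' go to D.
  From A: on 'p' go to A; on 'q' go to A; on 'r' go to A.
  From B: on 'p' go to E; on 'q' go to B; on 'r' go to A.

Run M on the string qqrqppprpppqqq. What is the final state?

start at D
read 'q': D → A
read 'q': A → A
read 'r': A → A
read 'q': A → A
read 'p': A → A
read 'p': A → A
read 'p': A → A
read 'r': A → A
read 'p': A → A
read 'p': A → A
read 'p': A → A
read 'q': A → A
read 'q': A → A
read 'q': A → A

A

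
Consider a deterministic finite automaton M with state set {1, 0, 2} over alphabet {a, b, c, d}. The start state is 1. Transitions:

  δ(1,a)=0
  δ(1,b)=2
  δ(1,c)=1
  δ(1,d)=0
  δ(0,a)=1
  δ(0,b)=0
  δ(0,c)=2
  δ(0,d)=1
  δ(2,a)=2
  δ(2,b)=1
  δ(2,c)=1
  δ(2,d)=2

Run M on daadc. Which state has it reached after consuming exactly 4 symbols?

1 → 0 → 1 → 0 → 1
After 4 symbols: 1.

1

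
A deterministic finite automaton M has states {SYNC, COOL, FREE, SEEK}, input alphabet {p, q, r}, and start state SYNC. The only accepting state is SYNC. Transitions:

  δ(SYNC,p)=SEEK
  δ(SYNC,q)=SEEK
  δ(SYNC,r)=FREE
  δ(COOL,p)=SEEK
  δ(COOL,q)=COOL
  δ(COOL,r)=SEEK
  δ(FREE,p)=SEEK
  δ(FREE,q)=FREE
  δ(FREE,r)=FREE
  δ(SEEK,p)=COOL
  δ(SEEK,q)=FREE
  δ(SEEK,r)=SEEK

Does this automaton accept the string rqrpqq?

SYNC → FREE → FREE → FREE → SEEK → FREE → FREE
End state FREE is not accepting.

No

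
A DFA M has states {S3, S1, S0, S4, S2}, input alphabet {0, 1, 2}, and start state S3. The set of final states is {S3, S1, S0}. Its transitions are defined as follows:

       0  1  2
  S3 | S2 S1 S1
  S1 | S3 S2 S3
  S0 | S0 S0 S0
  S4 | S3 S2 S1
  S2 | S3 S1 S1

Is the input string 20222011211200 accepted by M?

Yes

start at S3
read '2': S3 → S1
read '0': S1 → S3
read '2': S3 → S1
read '2': S1 → S3
read '2': S3 → S1
read '0': S1 → S3
read '1': S3 → S1
read '1': S1 → S2
read '2': S2 → S1
read '1': S1 → S2
read '1': S2 → S1
read '2': S1 → S3
read '0': S3 → S2
read '0': S2 → S3
End state S3 is accepting.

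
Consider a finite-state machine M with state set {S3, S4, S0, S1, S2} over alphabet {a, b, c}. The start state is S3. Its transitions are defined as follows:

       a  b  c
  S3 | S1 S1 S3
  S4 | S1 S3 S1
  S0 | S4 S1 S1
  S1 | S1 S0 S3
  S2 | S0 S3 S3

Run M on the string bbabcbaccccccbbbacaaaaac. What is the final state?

S3

S3 → S1 → S0 → S4 → S3 → S3 → S1 → S1 → S3 → S3 → S3 → S3 → S3 → S3 → S1 → S0 → S1 → S1 → S3 → S1 → S1 → S1 → S1 → S1 → S3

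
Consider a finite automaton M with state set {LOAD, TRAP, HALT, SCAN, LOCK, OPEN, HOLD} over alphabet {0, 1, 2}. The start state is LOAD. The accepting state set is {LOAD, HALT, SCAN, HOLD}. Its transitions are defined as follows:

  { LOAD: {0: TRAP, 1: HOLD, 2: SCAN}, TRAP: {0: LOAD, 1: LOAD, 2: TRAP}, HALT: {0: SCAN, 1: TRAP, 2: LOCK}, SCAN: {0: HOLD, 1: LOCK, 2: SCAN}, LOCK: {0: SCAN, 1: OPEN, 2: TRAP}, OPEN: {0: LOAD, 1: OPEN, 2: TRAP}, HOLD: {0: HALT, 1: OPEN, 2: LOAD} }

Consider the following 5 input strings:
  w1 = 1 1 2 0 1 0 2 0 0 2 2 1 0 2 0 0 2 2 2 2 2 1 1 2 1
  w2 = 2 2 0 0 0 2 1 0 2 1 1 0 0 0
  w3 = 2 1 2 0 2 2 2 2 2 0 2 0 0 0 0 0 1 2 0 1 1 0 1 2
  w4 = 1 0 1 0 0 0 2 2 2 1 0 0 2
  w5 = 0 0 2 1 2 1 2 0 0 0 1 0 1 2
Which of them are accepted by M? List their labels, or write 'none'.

w1:
  start at LOAD
  read '1': LOAD → HOLD
  read '1': HOLD → OPEN
  read '2': OPEN → TRAP
  read '0': TRAP → LOAD
  read '1': LOAD → HOLD
  read '0': HOLD → HALT
  read '2': HALT → LOCK
  read '0': LOCK → SCAN
  read '0': SCAN → HOLD
  read '2': HOLD → LOAD
  read '2': LOAD → SCAN
  read '1': SCAN → LOCK
  read '0': LOCK → SCAN
  read '2': SCAN → SCAN
  read '0': SCAN → HOLD
  read '0': HOLD → HALT
  read '2': HALT → LOCK
  read '2': LOCK → TRAP
  read '2': TRAP → TRAP
  read '2': TRAP → TRAP
  read '2': TRAP → TRAP
  read '1': TRAP → LOAD
  read '1': LOAD → HOLD
  read '2': HOLD → LOAD
  read '1': LOAD → HOLD
  end HOLD, accepted
w2:
  start at LOAD
  read '2': LOAD → SCAN
  read '2': SCAN → SCAN
  read '0': SCAN → HOLD
  read '0': HOLD → HALT
  read '0': HALT → SCAN
  read '2': SCAN → SCAN
  read '1': SCAN → LOCK
  read '0': LOCK → SCAN
  read '2': SCAN → SCAN
  read '1': SCAN → LOCK
  read '1': LOCK → OPEN
  read '0': OPEN → LOAD
  read '0': LOAD → TRAP
  read '0': TRAP → LOAD
  end LOAD, accepted
w3:
  start at LOAD
  read '2': LOAD → SCAN
  read '1': SCAN → LOCK
  read '2': LOCK → TRAP
  read '0': TRAP → LOAD
  read '2': LOAD → SCAN
  read '2': SCAN → SCAN
  read '2': SCAN → SCAN
  read '2': SCAN → SCAN
  read '2': SCAN → SCAN
  read '0': SCAN → HOLD
  read '2': HOLD → LOAD
  read '0': LOAD → TRAP
  read '0': TRAP → LOAD
  read '0': LOAD → TRAP
  read '0': TRAP → LOAD
  read '0': LOAD → TRAP
  read '1': TRAP → LOAD
  read '2': LOAD → SCAN
  read '0': SCAN → HOLD
  read '1': HOLD → OPEN
  read '1': OPEN → OPEN
  read '0': OPEN → LOAD
  read '1': LOAD → HOLD
  read '2': HOLD → LOAD
  end LOAD, accepted
w4:
  start at LOAD
  read '1': LOAD → HOLD
  read '0': HOLD → HALT
  read '1': HALT → TRAP
  read '0': TRAP → LOAD
  read '0': LOAD → TRAP
  read '0': TRAP → LOAD
  read '2': LOAD → SCAN
  read '2': SCAN → SCAN
  read '2': SCAN → SCAN
  read '1': SCAN → LOCK
  read '0': LOCK → SCAN
  read '0': SCAN → HOLD
  read '2': HOLD → LOAD
  end LOAD, accepted
w5:
  start at LOAD
  read '0': LOAD → TRAP
  read '0': TRAP → LOAD
  read '2': LOAD → SCAN
  read '1': SCAN → LOCK
  read '2': LOCK → TRAP
  read '1': TRAP → LOAD
  read '2': LOAD → SCAN
  read '0': SCAN → HOLD
  read '0': HOLD → HALT
  read '0': HALT → SCAN
  read '1': SCAN → LOCK
  read '0': LOCK → SCAN
  read '1': SCAN → LOCK
  read '2': LOCK → TRAP
  end TRAP, rejected

w1, w2, w3, w4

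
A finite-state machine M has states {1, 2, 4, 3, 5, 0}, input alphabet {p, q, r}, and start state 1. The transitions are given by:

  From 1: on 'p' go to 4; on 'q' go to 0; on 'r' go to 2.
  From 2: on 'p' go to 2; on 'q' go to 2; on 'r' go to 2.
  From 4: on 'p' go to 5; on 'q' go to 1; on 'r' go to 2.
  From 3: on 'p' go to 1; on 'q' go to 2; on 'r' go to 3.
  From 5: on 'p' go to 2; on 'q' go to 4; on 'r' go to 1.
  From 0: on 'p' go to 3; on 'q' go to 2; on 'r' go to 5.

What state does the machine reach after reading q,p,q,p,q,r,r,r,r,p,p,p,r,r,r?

2

start at 1
read 'q': 1 → 0
read 'p': 0 → 3
read 'q': 3 → 2
read 'p': 2 → 2
read 'q': 2 → 2
read 'r': 2 → 2
read 'r': 2 → 2
read 'r': 2 → 2
read 'r': 2 → 2
read 'p': 2 → 2
read 'p': 2 → 2
read 'p': 2 → 2
read 'r': 2 → 2
read 'r': 2 → 2
read 'r': 2 → 2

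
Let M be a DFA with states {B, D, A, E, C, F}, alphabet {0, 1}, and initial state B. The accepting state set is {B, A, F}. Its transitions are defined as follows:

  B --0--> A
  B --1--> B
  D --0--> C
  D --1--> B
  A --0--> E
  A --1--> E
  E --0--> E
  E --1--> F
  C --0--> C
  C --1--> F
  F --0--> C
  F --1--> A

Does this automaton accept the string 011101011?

Yes

Trace: B -0-> A -1-> E -1-> F -1-> A -0-> E -1-> F -0-> C -1-> F -1-> A
End state A is accepting.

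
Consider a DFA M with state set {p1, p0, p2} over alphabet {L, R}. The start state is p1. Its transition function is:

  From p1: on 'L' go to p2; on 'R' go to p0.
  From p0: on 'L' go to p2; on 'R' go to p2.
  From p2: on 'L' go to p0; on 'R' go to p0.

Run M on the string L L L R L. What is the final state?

p2

start at p1
read 'L': p1 → p2
read 'L': p2 → p0
read 'L': p0 → p2
read 'R': p2 → p0
read 'L': p0 → p2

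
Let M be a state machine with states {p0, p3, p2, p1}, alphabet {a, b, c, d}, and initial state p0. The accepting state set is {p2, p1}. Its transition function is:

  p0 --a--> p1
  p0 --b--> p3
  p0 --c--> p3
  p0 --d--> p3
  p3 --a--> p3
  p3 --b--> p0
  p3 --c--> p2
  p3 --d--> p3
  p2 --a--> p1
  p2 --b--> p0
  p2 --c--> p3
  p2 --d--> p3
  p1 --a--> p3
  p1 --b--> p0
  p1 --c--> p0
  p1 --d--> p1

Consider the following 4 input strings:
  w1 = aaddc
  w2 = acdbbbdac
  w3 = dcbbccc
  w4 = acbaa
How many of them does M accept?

3

w1:
  start at p0
  read 'a': p0 → p1
  read 'a': p1 → p3
  read 'd': p3 → p3
  read 'd': p3 → p3
  read 'c': p3 → p2
  end p2, accepted
w2:
  start at p0
  read 'a': p0 → p1
  read 'c': p1 → p0
  read 'd': p0 → p3
  read 'b': p3 → p0
  read 'b': p0 → p3
  read 'b': p3 → p0
  read 'd': p0 → p3
  read 'a': p3 → p3
  read 'c': p3 → p2
  end p2, accepted
w3:
  start at p0
  read 'd': p0 → p3
  read 'c': p3 → p2
  read 'b': p2 → p0
  read 'b': p0 → p3
  read 'c': p3 → p2
  read 'c': p2 → p3
  read 'c': p3 → p2
  end p2, accepted
w4:
  start at p0
  read 'a': p0 → p1
  read 'c': p1 → p0
  read 'b': p0 → p3
  read 'a': p3 → p3
  read 'a': p3 → p3
  end p3, rejected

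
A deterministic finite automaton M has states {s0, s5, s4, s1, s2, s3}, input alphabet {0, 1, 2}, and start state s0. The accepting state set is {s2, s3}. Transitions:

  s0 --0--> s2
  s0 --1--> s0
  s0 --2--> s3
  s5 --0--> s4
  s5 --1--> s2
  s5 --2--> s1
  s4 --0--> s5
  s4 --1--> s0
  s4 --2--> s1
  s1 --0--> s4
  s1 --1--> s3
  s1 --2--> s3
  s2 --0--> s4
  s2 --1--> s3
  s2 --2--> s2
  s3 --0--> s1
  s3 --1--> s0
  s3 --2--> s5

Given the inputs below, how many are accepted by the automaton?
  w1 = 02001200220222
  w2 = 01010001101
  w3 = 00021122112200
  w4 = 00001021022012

2

w1: s0 → s2 → s2 → s4 → s5 → s2 → s2 → s4 → s5 → s1 → s3 → s1 → s3 → s5 → s1  → end s1, rejected
w2: s0 → s2 → s3 → s1 → s3 → s1 → s4 → s5 → s2 → s3 → s1 → s3  → end s3, accepted
w3: s0 → s2 → s4 → s5 → s1 → s3 → s0 → s3 → s5 → s2 → s3 → s5 → s1 → s4 → s5  → end s5, rejected
w4: s0 → s2 → s4 → s5 → s4 → s0 → s2 → s2 → s3 → s1 → s3 → s5 → s4 → s0 → s3  → end s3, accepted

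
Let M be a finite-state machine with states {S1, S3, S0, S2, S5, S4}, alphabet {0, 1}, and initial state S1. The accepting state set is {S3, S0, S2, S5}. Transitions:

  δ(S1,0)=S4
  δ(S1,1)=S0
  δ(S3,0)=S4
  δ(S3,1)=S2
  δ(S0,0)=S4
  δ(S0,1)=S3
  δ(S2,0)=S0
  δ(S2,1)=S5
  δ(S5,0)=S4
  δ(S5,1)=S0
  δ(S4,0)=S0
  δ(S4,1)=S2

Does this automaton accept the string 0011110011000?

Yes

Trace: S1 -0-> S4 -0-> S0 -1-> S3 -1-> S2 -1-> S5 -1-> S0 -0-> S4 -0-> S0 -1-> S3 -1-> S2 -0-> S0 -0-> S4 -0-> S0
End state S0 is accepting.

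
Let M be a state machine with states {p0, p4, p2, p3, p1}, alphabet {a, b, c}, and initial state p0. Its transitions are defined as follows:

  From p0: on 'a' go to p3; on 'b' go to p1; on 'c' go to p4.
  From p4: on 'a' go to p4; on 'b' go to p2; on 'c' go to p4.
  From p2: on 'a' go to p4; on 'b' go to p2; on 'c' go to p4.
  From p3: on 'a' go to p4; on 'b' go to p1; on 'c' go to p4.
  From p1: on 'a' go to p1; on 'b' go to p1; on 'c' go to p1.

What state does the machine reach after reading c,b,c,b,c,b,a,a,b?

start at p0
read 'c': p0 → p4
read 'b': p4 → p2
read 'c': p2 → p4
read 'b': p4 → p2
read 'c': p2 → p4
read 'b': p4 → p2
read 'a': p2 → p4
read 'a': p4 → p4
read 'b': p4 → p2

p2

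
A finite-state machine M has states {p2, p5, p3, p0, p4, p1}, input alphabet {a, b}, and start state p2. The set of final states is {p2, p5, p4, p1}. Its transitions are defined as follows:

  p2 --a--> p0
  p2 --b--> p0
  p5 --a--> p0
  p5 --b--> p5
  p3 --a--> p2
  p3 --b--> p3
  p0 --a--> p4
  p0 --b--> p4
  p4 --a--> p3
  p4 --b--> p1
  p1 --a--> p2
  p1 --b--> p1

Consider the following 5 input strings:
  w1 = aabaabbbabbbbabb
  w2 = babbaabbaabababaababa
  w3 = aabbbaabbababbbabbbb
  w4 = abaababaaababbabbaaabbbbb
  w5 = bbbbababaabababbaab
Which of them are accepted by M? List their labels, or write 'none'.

w1, w2, w3, w4

w1: p2 → p0 → p4 → p1 → p2 → p0 → p4 → p1 → p1 → p2 → p0 → p4 → p1 → p1 → p2 → p0 → p4  → end p4, accepted
w2: p2 → p0 → p4 → p1 → p1 → p2 → p0 → p4 → p1 → p2 → p0 → p4 → p3 → p3 → p2 → p0 → p4 → p3 → p3 → p2 → p0 → p4  → end p4, accepted
w3: p2 → p0 → p4 → p1 → p1 → p1 → p2 → p0 → p4 → p1 → p2 → p0 → p4 → p1 → p1 → p1 → p2 → p0 → p4 → p1 → p1  → end p1, accepted
w4: p2 → p0 → p4 → p3 → p2 → p0 → p4 → p1 → p2 → p0 → p4 → p1 → p2 → p0 → p4 → p3 → p3 → p3 → p2 → p0 → p4 → p1 → p1 → p1 → p1 → p1  → end p1, accepted
w5: p2 → p0 → p4 → p1 → p1 → p2 → p0 → p4 → p1 → p2 → p0 → p4 → p3 → p3 → p2 → p0 → p4 → p3 → p2 → p0  → end p0, rejected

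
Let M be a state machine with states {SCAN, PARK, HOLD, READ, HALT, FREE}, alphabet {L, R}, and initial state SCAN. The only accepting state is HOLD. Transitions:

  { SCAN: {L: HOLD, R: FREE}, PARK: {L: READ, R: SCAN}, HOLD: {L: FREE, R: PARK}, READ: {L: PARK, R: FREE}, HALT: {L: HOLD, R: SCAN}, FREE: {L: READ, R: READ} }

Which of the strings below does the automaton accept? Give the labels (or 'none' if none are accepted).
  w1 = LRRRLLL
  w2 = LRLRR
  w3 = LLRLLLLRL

w1: SCAN → HOLD → PARK → SCAN → FREE → READ → PARK → READ  → end READ, rejected
w2: SCAN → HOLD → PARK → READ → FREE → READ  → end READ, rejected
w3: SCAN → HOLD → FREE → READ → PARK → READ → PARK → READ → FREE → READ  → end READ, rejected

none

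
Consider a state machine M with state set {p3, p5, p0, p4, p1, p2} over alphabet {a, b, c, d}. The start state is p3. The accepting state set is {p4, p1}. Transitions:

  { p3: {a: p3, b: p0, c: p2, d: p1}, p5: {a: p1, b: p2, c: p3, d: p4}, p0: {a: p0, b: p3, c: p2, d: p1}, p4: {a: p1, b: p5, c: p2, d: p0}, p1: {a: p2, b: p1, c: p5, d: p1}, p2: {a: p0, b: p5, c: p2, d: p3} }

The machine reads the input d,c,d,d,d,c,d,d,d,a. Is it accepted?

No

Trace: p3 -d-> p1 -c-> p5 -d-> p4 -d-> p0 -d-> p1 -c-> p5 -d-> p4 -d-> p0 -d-> p1 -a-> p2
End state p2 is not accepting.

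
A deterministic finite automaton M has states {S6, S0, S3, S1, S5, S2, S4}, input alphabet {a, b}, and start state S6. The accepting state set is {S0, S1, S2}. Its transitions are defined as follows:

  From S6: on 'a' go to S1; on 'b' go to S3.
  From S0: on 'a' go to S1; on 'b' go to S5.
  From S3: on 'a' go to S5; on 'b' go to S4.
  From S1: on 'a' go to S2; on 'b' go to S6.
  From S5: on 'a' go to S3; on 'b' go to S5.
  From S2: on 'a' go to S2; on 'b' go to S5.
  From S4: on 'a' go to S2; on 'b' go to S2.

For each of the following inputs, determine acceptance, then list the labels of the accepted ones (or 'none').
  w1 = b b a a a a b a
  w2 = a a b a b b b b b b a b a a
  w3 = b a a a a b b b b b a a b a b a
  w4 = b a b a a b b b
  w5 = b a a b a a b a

w1: Trace: S6 -b-> S3 -b-> S4 -a-> S2 -a-> S2 -a-> S2 -a-> S2 -b-> S5 -a-> S3  → end S3, rejected
w2: Trace: S6 -a-> S1 -a-> S2 -b-> S5 -a-> S3 -b-> S4 -b-> S2 -b-> S5 -b-> S5 -b-> S5 -b-> S5 -a-> S3 -b-> S4 -a-> S2 -a-> S2  → end S2, accepted
w3: Trace: S6 -b-> S3 -a-> S5 -a-> S3 -a-> S5 -a-> S3 -b-> S4 -b-> S2 -b-> S5 -b-> S5 -b-> S5 -a-> S3 -a-> S5 -b-> S5 -a-> S3 -b-> S4 -a-> S2  → end S2, accepted
w4: Trace: S6 -b-> S3 -a-> S5 -b-> S5 -a-> S3 -a-> S5 -b-> S5 -b-> S5 -b-> S5  → end S5, rejected
w5: Trace: S6 -b-> S3 -a-> S5 -a-> S3 -b-> S4 -a-> S2 -a-> S2 -b-> S5 -a-> S3  → end S3, rejected

w2, w3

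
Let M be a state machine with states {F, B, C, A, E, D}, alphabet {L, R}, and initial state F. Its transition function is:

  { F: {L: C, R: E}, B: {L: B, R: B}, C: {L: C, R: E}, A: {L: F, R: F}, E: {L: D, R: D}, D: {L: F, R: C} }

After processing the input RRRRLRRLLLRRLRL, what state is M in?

Trace: F -R-> E -R-> D -R-> C -R-> E -L-> D -R-> C -R-> E -L-> D -L-> F -L-> C -R-> E -R-> D -L-> F -R-> E -L-> D

D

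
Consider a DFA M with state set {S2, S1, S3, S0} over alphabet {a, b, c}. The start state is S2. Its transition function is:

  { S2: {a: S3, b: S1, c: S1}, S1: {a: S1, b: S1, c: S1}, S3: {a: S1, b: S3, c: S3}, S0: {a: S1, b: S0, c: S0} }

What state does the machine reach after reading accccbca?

S1

Trace: S2 -a-> S3 -c-> S3 -c-> S3 -c-> S3 -c-> S3 -b-> S3 -c-> S3 -a-> S1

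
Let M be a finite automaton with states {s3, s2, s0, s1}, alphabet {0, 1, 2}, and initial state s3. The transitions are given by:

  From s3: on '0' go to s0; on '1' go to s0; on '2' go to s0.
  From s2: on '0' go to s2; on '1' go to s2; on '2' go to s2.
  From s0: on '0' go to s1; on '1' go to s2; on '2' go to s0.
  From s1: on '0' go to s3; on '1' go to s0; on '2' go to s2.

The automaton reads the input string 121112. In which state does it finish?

s3 → s0 → s0 → s2 → s2 → s2 → s2

s2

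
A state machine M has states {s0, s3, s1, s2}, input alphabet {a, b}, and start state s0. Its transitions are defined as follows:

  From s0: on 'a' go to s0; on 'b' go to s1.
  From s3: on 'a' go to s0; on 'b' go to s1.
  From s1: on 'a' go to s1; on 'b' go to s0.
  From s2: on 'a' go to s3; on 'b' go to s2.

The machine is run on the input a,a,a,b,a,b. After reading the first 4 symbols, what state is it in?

s1

s0 → s0 → s0 → s0 → s1
After 4 symbols: s1.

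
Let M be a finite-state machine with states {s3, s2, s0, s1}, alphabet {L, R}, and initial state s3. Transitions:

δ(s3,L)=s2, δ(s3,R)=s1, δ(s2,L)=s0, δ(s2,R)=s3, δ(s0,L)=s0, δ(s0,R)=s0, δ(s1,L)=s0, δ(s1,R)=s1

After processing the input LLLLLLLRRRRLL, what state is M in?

s3 → s2 → s0 → s0 → s0 → s0 → s0 → s0 → s0 → s0 → s0 → s0 → s0 → s0

s0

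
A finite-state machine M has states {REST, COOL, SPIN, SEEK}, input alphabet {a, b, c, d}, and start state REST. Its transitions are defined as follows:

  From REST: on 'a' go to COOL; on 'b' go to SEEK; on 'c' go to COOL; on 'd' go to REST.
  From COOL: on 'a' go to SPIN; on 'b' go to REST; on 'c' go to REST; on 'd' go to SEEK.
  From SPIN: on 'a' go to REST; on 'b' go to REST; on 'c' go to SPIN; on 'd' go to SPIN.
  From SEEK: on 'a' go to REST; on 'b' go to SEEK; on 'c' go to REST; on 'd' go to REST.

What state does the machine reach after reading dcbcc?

REST

start at REST
read 'd': REST → REST
read 'c': REST → COOL
read 'b': COOL → REST
read 'c': REST → COOL
read 'c': COOL → REST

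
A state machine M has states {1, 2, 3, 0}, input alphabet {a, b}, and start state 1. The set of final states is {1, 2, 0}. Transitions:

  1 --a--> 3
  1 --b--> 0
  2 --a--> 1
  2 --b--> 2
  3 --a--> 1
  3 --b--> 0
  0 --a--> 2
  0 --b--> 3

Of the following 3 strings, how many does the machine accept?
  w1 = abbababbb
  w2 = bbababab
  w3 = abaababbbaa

2

w1: 1 → 3 → 0 → 3 → 1 → 0 → 2 → 2 → 2 → 2  → end 2, accepted
w2: 1 → 0 → 3 → 1 → 0 → 2 → 2 → 1 → 0  → end 0, accepted
w3: 1 → 3 → 0 → 2 → 1 → 0 → 2 → 2 → 2 → 2 → 1 → 3  → end 3, rejected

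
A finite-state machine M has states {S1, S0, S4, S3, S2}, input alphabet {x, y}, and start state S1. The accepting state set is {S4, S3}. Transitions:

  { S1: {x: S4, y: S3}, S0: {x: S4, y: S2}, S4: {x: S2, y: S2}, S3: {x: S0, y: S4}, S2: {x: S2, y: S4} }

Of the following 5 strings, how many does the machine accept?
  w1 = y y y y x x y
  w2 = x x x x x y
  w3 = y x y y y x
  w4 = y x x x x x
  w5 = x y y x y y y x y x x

2

w1: S1 → S3 → S4 → S2 → S4 → S2 → S2 → S4  → end S4, accepted
w2: S1 → S4 → S2 → S2 → S2 → S2 → S4  → end S4, accepted
w3: S1 → S3 → S0 → S2 → S4 → S2 → S2  → end S2, rejected
w4: S1 → S3 → S0 → S4 → S2 → S2 → S2  → end S2, rejected
w5: S1 → S4 → S2 → S4 → S2 → S4 → S2 → S4 → S2 → S4 → S2 → S2  → end S2, rejected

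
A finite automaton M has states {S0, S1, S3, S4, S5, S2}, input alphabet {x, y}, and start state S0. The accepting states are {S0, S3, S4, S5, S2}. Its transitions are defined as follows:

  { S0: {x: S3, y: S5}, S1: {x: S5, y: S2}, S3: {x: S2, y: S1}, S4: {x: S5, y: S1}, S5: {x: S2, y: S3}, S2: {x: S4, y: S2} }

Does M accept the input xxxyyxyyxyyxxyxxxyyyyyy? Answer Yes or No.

Trace: S0 -x-> S3 -x-> S2 -x-> S4 -y-> S1 -y-> S2 -x-> S4 -y-> S1 -y-> S2 -x-> S4 -y-> S1 -y-> S2 -x-> S4 -x-> S5 -y-> S3 -x-> S2 -x-> S4 -x-> S5 -y-> S3 -y-> S1 -y-> S2 -y-> S2 -y-> S2 -y-> S2
End state S2 is accepting.

Yes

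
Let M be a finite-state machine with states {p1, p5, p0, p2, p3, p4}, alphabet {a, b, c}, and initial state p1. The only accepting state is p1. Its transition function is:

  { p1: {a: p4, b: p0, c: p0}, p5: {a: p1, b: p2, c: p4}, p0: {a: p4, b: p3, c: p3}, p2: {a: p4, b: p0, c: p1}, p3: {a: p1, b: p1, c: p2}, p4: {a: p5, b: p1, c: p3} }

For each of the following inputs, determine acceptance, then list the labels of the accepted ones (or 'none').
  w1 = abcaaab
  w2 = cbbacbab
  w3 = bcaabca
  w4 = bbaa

w1: p1 → p4 → p1 → p0 → p4 → p5 → p1 → p0  → end p0, rejected
w2: p1 → p0 → p3 → p1 → p4 → p3 → p1 → p4 → p1  → end p1, accepted
w3: p1 → p0 → p3 → p1 → p4 → p1 → p0 → p4  → end p4, rejected
w4: p1 → p0 → p3 → p1 → p4  → end p4, rejected

w2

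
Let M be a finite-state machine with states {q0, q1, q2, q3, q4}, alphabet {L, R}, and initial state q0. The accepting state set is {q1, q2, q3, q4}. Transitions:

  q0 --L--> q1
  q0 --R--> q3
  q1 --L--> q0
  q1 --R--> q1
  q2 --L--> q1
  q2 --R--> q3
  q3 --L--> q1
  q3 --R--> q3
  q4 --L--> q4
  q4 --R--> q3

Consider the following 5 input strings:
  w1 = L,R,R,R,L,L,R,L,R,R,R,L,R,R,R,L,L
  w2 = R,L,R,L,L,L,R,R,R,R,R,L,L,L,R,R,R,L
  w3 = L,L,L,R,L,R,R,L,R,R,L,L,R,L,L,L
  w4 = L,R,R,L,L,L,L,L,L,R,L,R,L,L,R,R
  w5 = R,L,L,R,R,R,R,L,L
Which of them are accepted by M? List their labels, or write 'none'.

w1, w4

w1:
  start at q0
  read 'L': q0 → q1
  read 'R': q1 → q1
  read 'R': q1 → q1
  read 'R': q1 → q1
  read 'L': q1 → q0
  read 'L': q0 → q1
  read 'R': q1 → q1
  read 'L': q1 → q0
  read 'R': q0 → q3
  read 'R': q3 → q3
  read 'R': q3 → q3
  read 'L': q3 → q1
  read 'R': q1 → q1
  read 'R': q1 → q1
  read 'R': q1 → q1
  read 'L': q1 → q0
  read 'L': q0 → q1
  end q1, accepted
w2:
  start at q0
  read 'R': q0 → q3
  read 'L': q3 → q1
  read 'R': q1 → q1
  read 'L': q1 → q0
  read 'L': q0 → q1
  read 'L': q1 → q0
  read 'R': q0 → q3
  read 'R': q3 → q3
  read 'R': q3 → q3
  read 'R': q3 → q3
  read 'R': q3 → q3
  read 'L': q3 → q1
  read 'L': q1 → q0
  read 'L': q0 → q1
  read 'R': q1 → q1
  read 'R': q1 → q1
  read 'R': q1 → q1
  read 'L': q1 → q0
  end q0, rejected
w3:
  start at q0
  read 'L': q0 → q1
  read 'L': q1 → q0
  read 'L': q0 → q1
  read 'R': q1 → q1
  read 'L': q1 → q0
  read 'R': q0 → q3
  read 'R': q3 → q3
  read 'L': q3 → q1
  read 'R': q1 → q1
  read 'R': q1 → q1
  read 'L': q1 → q0
  read 'L': q0 → q1
  read 'R': q1 → q1
  read 'L': q1 → q0
  read 'L': q0 → q1
  read 'L': q1 → q0
  end q0, rejected
w4:
  start at q0
  read 'L': q0 → q1
  read 'R': q1 → q1
  read 'R': q1 → q1
  read 'L': q1 → q0
  read 'L': q0 → q1
  read 'L': q1 → q0
  read 'L': q0 → q1
  read 'L': q1 → q0
  read 'L': q0 → q1
  read 'R': q1 → q1
  read 'L': q1 → q0
  read 'R': q0 → q3
  read 'L': q3 → q1
  read 'L': q1 → q0
  read 'R': q0 → q3
  read 'R': q3 → q3
  end q3, accepted
w5:
  start at q0
  read 'R': q0 → q3
  read 'L': q3 → q1
  read 'L': q1 → q0
  read 'R': q0 → q3
  read 'R': q3 → q3
  read 'R': q3 → q3
  read 'R': q3 → q3
  read 'L': q3 → q1
  read 'L': q1 → q0
  end q0, rejected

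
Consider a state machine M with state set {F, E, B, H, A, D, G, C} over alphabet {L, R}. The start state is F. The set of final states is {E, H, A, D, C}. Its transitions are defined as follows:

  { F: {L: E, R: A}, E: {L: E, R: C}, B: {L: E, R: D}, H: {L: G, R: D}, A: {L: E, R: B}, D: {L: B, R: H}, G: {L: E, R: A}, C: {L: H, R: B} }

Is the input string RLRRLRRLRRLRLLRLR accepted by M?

Yes

Trace: F -R-> A -L-> E -R-> C -R-> B -L-> E -R-> C -R-> B -L-> E -R-> C -R-> B -L-> E -R-> C -L-> H -L-> G -R-> A -L-> E -R-> C
End state C is accepting.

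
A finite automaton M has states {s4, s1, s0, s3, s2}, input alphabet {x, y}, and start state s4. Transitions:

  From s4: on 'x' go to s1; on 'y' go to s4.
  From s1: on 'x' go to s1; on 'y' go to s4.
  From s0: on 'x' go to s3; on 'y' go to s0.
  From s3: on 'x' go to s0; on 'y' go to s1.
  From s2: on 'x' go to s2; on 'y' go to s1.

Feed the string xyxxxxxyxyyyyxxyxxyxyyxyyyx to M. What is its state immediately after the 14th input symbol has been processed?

s1

s4 → s1 → s4 → s1 → s1 → s1 → s1 → s1 → s4 → s1 → s4 → s4 → s4 → s4 → s1
After 14 symbols: s1.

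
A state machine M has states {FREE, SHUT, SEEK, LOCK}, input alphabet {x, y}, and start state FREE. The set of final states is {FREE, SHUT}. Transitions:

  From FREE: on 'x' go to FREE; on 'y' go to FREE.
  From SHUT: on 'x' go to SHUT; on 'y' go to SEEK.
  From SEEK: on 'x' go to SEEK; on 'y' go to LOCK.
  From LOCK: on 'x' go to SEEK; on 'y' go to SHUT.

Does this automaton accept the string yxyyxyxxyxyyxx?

Yes

FREE → FREE → FREE → FREE → FREE → FREE → FREE → FREE → FREE → FREE → FREE → FREE → FREE → FREE → FREE
End state FREE is accepting.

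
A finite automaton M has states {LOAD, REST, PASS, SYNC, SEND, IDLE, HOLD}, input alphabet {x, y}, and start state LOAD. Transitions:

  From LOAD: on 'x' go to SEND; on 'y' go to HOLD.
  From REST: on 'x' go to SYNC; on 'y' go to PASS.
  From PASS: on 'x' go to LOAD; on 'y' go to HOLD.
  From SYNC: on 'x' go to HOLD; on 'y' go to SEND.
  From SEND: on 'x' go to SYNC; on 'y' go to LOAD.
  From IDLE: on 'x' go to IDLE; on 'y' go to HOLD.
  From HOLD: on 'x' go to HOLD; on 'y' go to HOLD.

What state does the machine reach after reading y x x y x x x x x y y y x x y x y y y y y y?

HOLD

Trace: LOAD -y-> HOLD -x-> HOLD -x-> HOLD -y-> HOLD -x-> HOLD -x-> HOLD -x-> HOLD -x-> HOLD -x-> HOLD -y-> HOLD -y-> HOLD -y-> HOLD -x-> HOLD -x-> HOLD -y-> HOLD -x-> HOLD -y-> HOLD -y-> HOLD -y-> HOLD -y-> HOLD -y-> HOLD -y-> HOLD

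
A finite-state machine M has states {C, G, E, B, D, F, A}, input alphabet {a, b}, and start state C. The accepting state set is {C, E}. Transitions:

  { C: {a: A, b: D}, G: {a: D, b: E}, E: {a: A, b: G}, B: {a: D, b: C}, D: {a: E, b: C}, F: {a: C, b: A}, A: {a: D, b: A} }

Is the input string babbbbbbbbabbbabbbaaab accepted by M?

No

C → D → E → G → E → G → E → G → E → G → E → A → A → A → A → D → C → D → C → A → D → E → G
End state G is not accepting.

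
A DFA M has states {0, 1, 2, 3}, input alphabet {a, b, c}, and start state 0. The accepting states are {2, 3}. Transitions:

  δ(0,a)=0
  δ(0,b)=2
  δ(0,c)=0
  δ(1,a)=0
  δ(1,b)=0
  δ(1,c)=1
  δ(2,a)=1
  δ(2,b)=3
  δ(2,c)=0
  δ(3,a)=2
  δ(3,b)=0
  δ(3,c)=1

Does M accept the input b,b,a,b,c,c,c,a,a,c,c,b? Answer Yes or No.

Trace: 0 -b-> 2 -b-> 3 -a-> 2 -b-> 3 -c-> 1 -c-> 1 -c-> 1 -a-> 0 -a-> 0 -c-> 0 -c-> 0 -b-> 2
End state 2 is accepting.

Yes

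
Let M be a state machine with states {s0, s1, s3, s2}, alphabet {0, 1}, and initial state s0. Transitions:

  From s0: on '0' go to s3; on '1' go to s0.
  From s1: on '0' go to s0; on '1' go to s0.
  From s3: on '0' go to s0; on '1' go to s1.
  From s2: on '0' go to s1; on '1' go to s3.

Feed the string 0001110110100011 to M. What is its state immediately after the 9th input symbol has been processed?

Trace: s0 -0-> s3 -0-> s0 -0-> s3 -1-> s1 -1-> s0 -1-> s0 -0-> s3 -1-> s1 -1-> s0
After 9 symbols: s0.

s0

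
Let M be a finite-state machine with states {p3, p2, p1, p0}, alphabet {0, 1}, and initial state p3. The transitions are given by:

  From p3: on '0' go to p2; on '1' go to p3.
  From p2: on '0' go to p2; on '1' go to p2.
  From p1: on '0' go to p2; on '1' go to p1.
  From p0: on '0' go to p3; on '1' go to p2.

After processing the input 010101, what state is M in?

p3 → p2 → p2 → p2 → p2 → p2 → p2

p2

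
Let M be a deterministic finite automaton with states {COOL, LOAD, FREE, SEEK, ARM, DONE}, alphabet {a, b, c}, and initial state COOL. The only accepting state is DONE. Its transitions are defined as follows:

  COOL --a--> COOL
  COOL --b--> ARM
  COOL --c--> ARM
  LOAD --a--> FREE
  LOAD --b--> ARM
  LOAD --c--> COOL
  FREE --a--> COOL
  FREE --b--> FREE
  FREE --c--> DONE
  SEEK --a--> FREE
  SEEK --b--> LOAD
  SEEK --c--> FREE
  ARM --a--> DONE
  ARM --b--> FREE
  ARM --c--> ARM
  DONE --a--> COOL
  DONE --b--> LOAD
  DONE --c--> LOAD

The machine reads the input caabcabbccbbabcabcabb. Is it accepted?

COOL → ARM → DONE → COOL → ARM → ARM → DONE → LOAD → ARM → ARM → ARM → FREE → FREE → COOL → ARM → ARM → DONE → LOAD → COOL → COOL → ARM → FREE
End state FREE is not accepting.

No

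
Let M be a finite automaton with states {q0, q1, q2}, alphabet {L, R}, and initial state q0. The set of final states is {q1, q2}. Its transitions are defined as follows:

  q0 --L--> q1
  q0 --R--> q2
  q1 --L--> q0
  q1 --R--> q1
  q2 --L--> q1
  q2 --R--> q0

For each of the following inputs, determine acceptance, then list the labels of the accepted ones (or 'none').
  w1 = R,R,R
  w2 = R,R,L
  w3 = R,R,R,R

w1, w2

w1: Trace: q0 -R-> q2 -R-> q0 -R-> q2  → end q2, accepted
w2: Trace: q0 -R-> q2 -R-> q0 -L-> q1  → end q1, accepted
w3: Trace: q0 -R-> q2 -R-> q0 -R-> q2 -R-> q0  → end q0, rejected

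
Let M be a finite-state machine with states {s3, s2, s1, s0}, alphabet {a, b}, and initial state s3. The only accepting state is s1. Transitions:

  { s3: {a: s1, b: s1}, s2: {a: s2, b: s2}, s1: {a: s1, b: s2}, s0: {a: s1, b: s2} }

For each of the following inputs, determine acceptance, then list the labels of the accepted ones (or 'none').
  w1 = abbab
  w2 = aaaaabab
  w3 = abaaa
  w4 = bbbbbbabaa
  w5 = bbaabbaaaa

none

w1:
  start at s3
  read 'a': s3 → s1
  read 'b': s1 → s2
  read 'b': s2 → s2
  read 'a': s2 → s2
  read 'b': s2 → s2
  end s2, rejected
w2:
  start at s3
  read 'a': s3 → s1
  read 'a': s1 → s1
  read 'a': s1 → s1
  read 'a': s1 → s1
  read 'a': s1 → s1
  read 'b': s1 → s2
  read 'a': s2 → s2
  read 'b': s2 → s2
  end s2, rejected
w3:
  start at s3
  read 'a': s3 → s1
  read 'b': s1 → s2
  read 'a': s2 → s2
  read 'a': s2 → s2
  read 'a': s2 → s2
  end s2, rejected
w4:
  start at s3
  read 'b': s3 → s1
  read 'b': s1 → s2
  read 'b': s2 → s2
  read 'b': s2 → s2
  read 'b': s2 → s2
  read 'b': s2 → s2
  read 'a': s2 → s2
  read 'b': s2 → s2
  read 'a': s2 → s2
  read 'a': s2 → s2
  end s2, rejected
w5:
  start at s3
  read 'b': s3 → s1
  read 'b': s1 → s2
  read 'a': s2 → s2
  read 'a': s2 → s2
  read 'b': s2 → s2
  read 'b': s2 → s2
  read 'a': s2 → s2
  read 'a': s2 → s2
  read 'a': s2 → s2
  read 'a': s2 → s2
  end s2, rejected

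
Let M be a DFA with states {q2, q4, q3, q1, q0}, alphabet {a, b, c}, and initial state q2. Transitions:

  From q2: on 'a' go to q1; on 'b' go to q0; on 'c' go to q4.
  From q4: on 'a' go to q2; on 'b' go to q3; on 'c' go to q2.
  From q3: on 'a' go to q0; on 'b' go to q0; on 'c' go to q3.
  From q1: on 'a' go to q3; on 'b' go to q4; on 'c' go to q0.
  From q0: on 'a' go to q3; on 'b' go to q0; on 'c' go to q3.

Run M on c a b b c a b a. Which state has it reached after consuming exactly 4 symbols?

q2 → q4 → q2 → q0 → q0
After 4 symbols: q0.

q0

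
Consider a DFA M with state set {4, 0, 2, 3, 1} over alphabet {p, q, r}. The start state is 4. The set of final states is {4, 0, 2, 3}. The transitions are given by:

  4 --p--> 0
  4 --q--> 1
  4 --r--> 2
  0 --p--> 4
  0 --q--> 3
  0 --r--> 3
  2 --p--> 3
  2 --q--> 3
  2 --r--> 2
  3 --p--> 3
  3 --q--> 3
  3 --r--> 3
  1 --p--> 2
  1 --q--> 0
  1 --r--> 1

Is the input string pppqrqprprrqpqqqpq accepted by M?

4 → 0 → 4 → 0 → 3 → 3 → 3 → 3 → 3 → 3 → 3 → 3 → 3 → 3 → 3 → 3 → 3 → 3 → 3
End state 3 is accepting.

Yes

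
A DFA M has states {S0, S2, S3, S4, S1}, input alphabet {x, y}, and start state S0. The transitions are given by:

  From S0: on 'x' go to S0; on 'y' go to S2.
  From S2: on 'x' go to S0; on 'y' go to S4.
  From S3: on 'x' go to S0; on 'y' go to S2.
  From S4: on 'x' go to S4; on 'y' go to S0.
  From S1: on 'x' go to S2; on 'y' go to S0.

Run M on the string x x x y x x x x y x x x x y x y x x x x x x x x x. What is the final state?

S0

start at S0
read 'x': S0 → S0
read 'x': S0 → S0
read 'x': S0 → S0
read 'y': S0 → S2
read 'x': S2 → S0
read 'x': S0 → S0
read 'x': S0 → S0
read 'x': S0 → S0
read 'y': S0 → S2
read 'x': S2 → S0
read 'x': S0 → S0
read 'x': S0 → S0
read 'x': S0 → S0
read 'y': S0 → S2
read 'x': S2 → S0
read 'y': S0 → S2
read 'x': S2 → S0
read 'x': S0 → S0
read 'x': S0 → S0
read 'x': S0 → S0
read 'x': S0 → S0
read 'x': S0 → S0
read 'x': S0 → S0
read 'x': S0 → S0
read 'x': S0 → S0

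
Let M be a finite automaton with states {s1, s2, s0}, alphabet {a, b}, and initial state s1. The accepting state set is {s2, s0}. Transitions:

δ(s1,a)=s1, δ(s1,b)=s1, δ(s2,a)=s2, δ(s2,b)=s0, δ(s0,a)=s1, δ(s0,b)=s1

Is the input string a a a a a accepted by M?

No

s1 → s1 → s1 → s1 → s1 → s1
End state s1 is not accepting.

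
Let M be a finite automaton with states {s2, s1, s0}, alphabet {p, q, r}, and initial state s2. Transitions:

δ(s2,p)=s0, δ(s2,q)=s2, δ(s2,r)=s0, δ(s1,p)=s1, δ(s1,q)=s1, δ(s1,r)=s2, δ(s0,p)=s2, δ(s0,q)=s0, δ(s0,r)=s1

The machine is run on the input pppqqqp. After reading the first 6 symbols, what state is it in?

s0

start at s2
read 'p': s2 → s0
read 'p': s0 → s2
read 'p': s2 → s0
read 'q': s0 → s0
read 'q': s0 → s0
read 'q': s0 → s0
After 6 symbols: s0.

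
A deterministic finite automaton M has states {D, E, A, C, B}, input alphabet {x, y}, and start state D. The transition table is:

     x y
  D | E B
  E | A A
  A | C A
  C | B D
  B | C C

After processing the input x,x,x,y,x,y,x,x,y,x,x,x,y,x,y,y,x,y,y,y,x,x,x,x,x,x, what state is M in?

B

D → E → A → C → D → E → A → C → B → C → B → C → B → C → B → C → D → E → A → A → A → C → B → C → B → C → B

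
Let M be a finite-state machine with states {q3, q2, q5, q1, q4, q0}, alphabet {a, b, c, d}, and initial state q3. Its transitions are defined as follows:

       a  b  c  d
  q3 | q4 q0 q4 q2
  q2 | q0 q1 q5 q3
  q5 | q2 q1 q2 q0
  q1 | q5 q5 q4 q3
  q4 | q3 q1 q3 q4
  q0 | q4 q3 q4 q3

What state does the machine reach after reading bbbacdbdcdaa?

Trace: q3 -b-> q0 -b-> q3 -b-> q0 -a-> q4 -c-> q3 -d-> q2 -b-> q1 -d-> q3 -c-> q4 -d-> q4 -a-> q3 -a-> q4

q4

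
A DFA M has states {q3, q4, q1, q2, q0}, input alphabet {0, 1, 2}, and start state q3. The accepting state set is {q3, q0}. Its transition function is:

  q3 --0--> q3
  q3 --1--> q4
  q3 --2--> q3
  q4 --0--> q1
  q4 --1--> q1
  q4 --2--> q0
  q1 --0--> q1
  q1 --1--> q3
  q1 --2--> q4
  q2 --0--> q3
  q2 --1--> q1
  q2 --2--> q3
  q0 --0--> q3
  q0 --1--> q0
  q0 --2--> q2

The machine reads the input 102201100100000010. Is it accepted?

q3 → q4 → q1 → q4 → q0 → q3 → q4 → q1 → q1 → q1 → q3 → q3 → q3 → q3 → q3 → q3 → q3 → q4 → q1
End state q1 is not accepting.

No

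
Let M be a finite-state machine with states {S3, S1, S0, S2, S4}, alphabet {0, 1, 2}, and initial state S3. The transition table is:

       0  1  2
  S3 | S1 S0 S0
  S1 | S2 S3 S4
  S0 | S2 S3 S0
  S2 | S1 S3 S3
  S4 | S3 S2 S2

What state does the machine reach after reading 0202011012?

S3 → S1 → S4 → S3 → S0 → S2 → S3 → S0 → S2 → S3 → S0

S0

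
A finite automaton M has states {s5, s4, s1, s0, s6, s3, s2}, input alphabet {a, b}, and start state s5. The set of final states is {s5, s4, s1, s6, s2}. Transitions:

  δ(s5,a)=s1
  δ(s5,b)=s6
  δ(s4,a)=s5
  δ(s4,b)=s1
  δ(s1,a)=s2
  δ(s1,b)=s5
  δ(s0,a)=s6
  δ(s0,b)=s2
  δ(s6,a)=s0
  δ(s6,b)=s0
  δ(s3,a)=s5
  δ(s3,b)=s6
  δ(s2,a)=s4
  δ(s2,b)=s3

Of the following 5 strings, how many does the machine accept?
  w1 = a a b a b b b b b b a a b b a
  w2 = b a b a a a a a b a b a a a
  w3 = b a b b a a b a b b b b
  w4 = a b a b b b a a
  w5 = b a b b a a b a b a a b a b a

3

w1:
  start at s5
  read 'a': s5 → s1
  read 'a': s1 → s2
  read 'b': s2 → s3
  read 'a': s3 → s5
  read 'b': s5 → s6
  read 'b': s6 → s0
  read 'b': s0 → s2
  read 'b': s2 → s3
  read 'b': s3 → s6
  read 'b': s6 → s0
  read 'a': s0 → s6
  read 'a': s6 → s0
  read 'b': s0 → s2
  read 'b': s2 → s3
  read 'a': s3 → s5
  end s5, accepted
w2:
  start at s5
  read 'b': s5 → s6
  read 'a': s6 → s0
  read 'b': s0 → s2
  read 'a': s2 → s4
  read 'a': s4 → s5
  read 'a': s5 → s1
  read 'a': s1 → s2
  read 'a': s2 → s4
  read 'b': s4 → s1
  read 'a': s1 → s2
  read 'b': s2 → s3
  read 'a': s3 → s5
  read 'a': s5 → s1
  read 'a': s1 → s2
  end s2, accepted
w3:
  start at s5
  read 'b': s5 → s6
  read 'a': s6 → s0
  read 'b': s0 → s2
  read 'b': s2 → s3
  read 'a': s3 → s5
  read 'a': s5 → s1
  read 'b': s1 → s5
  read 'a': s5 → s1
  read 'b': s1 → s5
  read 'b': s5 → s6
  read 'b': s6 → s0
  read 'b': s0 → s2
  end s2, accepted
w4:
  start at s5
  read 'a': s5 → s1
  read 'b': s1 → s5
  read 'a': s5 → s1
  read 'b': s1 → s5
  read 'b': s5 → s6
  read 'b': s6 → s0
  read 'a': s0 → s6
  read 'a': s6 → s0
  end s0, rejected
w5:
  start at s5
  read 'b': s5 → s6
  read 'a': s6 → s0
  read 'b': s0 → s2
  read 'b': s2 → s3
  read 'a': s3 → s5
  read 'a': s5 → s1
  read 'b': s1 → s5
  read 'a': s5 → s1
  read 'b': s1 → s5
  read 'a': s5 → s1
  read 'a': s1 → s2
  read 'b': s2 → s3
  read 'a': s3 → s5
  read 'b': s5 → s6
  read 'a': s6 → s0
  end s0, rejected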